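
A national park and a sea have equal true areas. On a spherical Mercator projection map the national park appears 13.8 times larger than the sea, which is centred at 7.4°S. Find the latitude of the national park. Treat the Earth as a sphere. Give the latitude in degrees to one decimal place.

74.5°

Mercator areal scale is sec²φ, so apparent-area ratio = sec²φ₁ / sec²φ₂ = cos²φ₂ / cos²φ₁.
cos²φ₂ / cos²φ₁ = 13.8  ⇒  cos φ₁ = cos 7.4° / √13.8 = 0.9917/3.715 = 0.2669.
φ₁ = arccos(0.2669) ≈ 74.5°.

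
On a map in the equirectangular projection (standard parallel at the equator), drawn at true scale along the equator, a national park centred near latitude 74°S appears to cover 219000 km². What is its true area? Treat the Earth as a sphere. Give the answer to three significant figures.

In the plate carrée (x = Rλ, y = Rφ), meridians are true-scale (h = 1) and parallels are stretched by k = sec φ.
Areal scale = h·k = 1 × sec φ; at 74°, h = 1.000, k = 3.628, so h·k = 3.628.
True area = apparent / (areal scale) = 219000 / 3.628 ≈ 60400 km².

60400 km²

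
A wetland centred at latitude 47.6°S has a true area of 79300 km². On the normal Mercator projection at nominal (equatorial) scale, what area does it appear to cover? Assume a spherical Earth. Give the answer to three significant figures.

174000 km²

The Mercator projection is conformal; its linear scale factor is the same in every direction and equals sec φ = 1/cos φ.
Areal scale = k² = sec²φ = 1/cos²(47.6°) = 1/0.6743² = 2.199.
Apparent area = 79300 × 2.199 ≈ 174000 km².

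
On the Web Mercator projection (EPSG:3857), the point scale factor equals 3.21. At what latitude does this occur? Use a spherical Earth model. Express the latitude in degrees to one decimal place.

71.8°

Mercator scale is k = sec φ = 1/cos φ.
1/cos φ = 3.21  ⇒  cos φ = 0.3115  ⇒  φ = arccos(0.3115) ≈ 71.8°.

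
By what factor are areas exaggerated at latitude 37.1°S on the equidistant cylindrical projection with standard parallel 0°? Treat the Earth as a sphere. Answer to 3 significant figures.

Plate carrée maps x = Rλ, y = Rφ. The meridian scale is h = 1 and the parallel scale is k = 1/cos φ = sec φ.
Areal scale = h·k = 1 × sec φ; at 37.1°, h = 1.000, k = 1.254, so h·k = 1.254.

1.25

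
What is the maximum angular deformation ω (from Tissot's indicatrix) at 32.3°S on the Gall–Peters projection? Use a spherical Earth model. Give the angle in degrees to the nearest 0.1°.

20.3°

Gall–Peters is a cylindrical equal-area projection with standard parallels at ±45°. A cylindrical equal-area projection with standard parallel φ₀ has meridian scale h = cos φ / cos φ₀ and parallel scale k = cos φ₀ / cos φ (so areas are preserved, h·k = 1).
At 32.3°: h = 1.195, k = 0.8366; principal scales a = 1.195, b = 0.8366.
sin(ω/2) = (a − b)/(a + b) = 0.3588/2.032 = 0.1766, so ω = 2 arcsin(0.1766) ≈ 20.3°.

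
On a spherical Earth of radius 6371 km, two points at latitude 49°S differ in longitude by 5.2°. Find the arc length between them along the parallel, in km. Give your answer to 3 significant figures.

Arc length along a parallel = R cos φ · Δλ (with Δλ in radians).
= 6371 × cos 49° × (5.2° × π/180) = 6371 × 0.6561 × 0.09076 ≈ 379 km.

379 km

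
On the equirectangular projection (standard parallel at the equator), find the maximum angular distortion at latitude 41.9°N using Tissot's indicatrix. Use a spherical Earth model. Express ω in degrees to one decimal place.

For the equirectangular projection with φ₀ = 0 (plate carrée), h = 1 along meridians and k = sec φ along parallels.
At 41.9°: h = 1.000, k = 1.344; principal scales a = 1.344, b = 1.000.
sin(ω/2) = (a − b)/(a + b) = 0.3435/2.344 = 0.1466, so ω = 2 arcsin(0.1466) ≈ 16.9°.

16.9°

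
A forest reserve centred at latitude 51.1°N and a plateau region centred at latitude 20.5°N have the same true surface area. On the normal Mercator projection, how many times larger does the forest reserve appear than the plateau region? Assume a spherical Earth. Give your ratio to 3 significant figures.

Mercator is conformal with k = sec φ, so areal scale = k² = sec²φ.
At 51.1°: sec²(51.1°) = 1/0.6280² = 2.536.
At 20.5°: sec²(20.5°) = 1/0.9367² = 1.140.
Ratio = 2.536/1.140 = cos²(20.5°)/cos²(51.1°) ≈ 2.22.

2.22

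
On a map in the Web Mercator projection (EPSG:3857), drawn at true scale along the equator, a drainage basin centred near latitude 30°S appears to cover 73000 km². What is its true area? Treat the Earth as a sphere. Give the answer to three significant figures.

54800 km²

The Mercator projection is conformal; its linear scale factor is the same in every direction and equals sec φ = 1/cos φ.
Areal scale = k² = sec²φ = 1/cos²(30°) = 1/0.8660² = 1.333.
True area = apparent / (areal scale) = 73000 / 1.333 ≈ 54800 km².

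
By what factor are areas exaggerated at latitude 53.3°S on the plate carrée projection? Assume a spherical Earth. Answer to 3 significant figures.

In the plate carrée (x = Rλ, y = Rφ), meridians are true-scale (h = 1) and parallels are stretched by k = sec φ.
Areal scale = h·k = 1 × sec φ; at 53.3°, h = 1.000, k = 1.673, so h·k = 1.673.

1.67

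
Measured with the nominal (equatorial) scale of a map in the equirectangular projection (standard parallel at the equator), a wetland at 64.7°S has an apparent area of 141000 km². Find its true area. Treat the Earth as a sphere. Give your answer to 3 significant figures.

In the plate carrée (x = Rλ, y = Rφ), meridians are true-scale (h = 1) and parallels are stretched by k = sec φ.
Areal scale = h·k = 1 × sec φ; at 64.7°, h = 1.000, k = 2.340, so h·k = 2.340.
True area = apparent / (areal scale) = 141000 / 2.340 ≈ 60300 km².

60300 km²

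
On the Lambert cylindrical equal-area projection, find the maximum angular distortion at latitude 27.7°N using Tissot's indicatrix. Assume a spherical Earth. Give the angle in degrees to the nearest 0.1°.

13.9°

The Lambert cylindrical equal-area projection is the cylindrical equal-area projection with its standard parallel at the equator (φ₀ = 0). For cylindrical equal-area with standard parallel φ₀, h = cos φ / cos φ₀ and k = cos φ₀ / cos φ, so h·k = 1.
At 27.7°: h = 0.8854, k = 1.129; principal scales a = 1.129, b = 0.8854.
sin(ω/2) = (a − b)/(a + b) = 0.2440/2.015 = 0.1211, so ω = 2 arcsin(0.1211) ≈ 13.9°.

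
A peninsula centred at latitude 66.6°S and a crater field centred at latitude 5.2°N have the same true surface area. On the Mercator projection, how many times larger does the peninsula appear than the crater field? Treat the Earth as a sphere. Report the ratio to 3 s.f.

Mercator areal scale is sec²φ.
At 66.6°: sec²(66.6°) = 1/0.3971² = 6.340.
At 5.2°: sec²(5.2°) = 1/0.9959² = 1.008.
Ratio = 6.340/1.008 = cos²(5.2°)/cos²(66.6°) ≈ 6.29.

6.29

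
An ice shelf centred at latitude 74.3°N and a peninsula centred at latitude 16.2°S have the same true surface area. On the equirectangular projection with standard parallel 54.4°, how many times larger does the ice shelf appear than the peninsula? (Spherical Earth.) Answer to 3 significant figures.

3.55

With standard parallel φ₀ = 54.4°, the equirectangular projection gives x = Rλ cos φ₀, y = Rφ, so h = 1 and k = cos 54.4° / cos φ.
Areal scale at 74.3°: h·k = 1.000 × 2.151 = 2.151.
Areal scale at 16.2°: h·k = 1.000 × 0.6062 = 0.6062.
Ratio = 2.151/0.6062 ≈ 3.55.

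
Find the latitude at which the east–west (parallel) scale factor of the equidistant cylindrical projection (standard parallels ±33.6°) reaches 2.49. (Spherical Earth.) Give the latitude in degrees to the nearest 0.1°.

The equidistant cylindrical projection with φ₀ = 33.6° has h = 1 (meridians true) and k = cos φ₀ / cos φ along parallels.
k = cos φ₀ / cos φ = 2.49  ⇒  cos φ = cos 33.6° / 2.49 = 0.3345.
φ = arccos(0.3345) ≈ 70.5°.

70.5°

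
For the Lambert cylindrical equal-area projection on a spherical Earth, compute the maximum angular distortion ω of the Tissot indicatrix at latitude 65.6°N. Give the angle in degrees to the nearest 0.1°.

90.2°

The Lambert cylindrical equal-area projection is the cylindrical equal-area projection with its standard parallel at the equator (φ₀ = 0). For cylindrical equal-area with standard parallel φ₀, h = cos φ / cos φ₀ and k = cos φ₀ / cos φ, so h·k = 1.
At 65.6°: h = 0.4131, k = 2.421; principal scales a = 2.421, b = 0.4131.
sin(ω/2) = (a − b)/(a + b) = 2.008/2.834 = 0.7084, so ω = 2 arcsin(0.7084) ≈ 90.2°.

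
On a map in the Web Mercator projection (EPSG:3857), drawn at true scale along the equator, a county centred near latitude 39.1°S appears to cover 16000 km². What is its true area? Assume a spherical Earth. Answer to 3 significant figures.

9640 km²

Mercator is conformal, so the point scale is isotropic: h = k = sec φ = 1/cos φ.
Areal scale = k² = sec²φ = 1/cos²(39.1°) = 1/0.7760² = 1.660.
True area = apparent / (areal scale) = 16000 / 1.660 ≈ 9640 km².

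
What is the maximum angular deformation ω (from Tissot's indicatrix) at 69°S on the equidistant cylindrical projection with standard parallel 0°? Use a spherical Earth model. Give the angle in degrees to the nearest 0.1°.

For the equirectangular projection with φ₀ = 0 (plate carrée), h = 1 along meridians and k = sec φ along parallels.
At 69°: h = 1.000, k = 2.790; principal scales a = 2.790, b = 1.000.
sin(ω/2) = (a − b)/(a + b) = 1.790/3.790 = 0.4724, so ω = 2 arcsin(0.4724) ≈ 56.4°.

56.4°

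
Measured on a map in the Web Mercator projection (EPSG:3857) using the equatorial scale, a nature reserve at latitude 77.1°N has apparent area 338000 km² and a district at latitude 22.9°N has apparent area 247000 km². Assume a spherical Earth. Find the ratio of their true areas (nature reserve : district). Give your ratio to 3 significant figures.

0.0804

On Mercator the areal scale is sec²φ, so true area = apparent × cos²φ.
True area of nature reserve: 338000 × cos²(77.1°) = 338000 × 0.04984 = 16850 km².
True area of district: 247000 × cos²(22.9°) = 247000 × 0.8486 = 209600 km².
Ratio = 16850 / 209600 ≈ 0.0804.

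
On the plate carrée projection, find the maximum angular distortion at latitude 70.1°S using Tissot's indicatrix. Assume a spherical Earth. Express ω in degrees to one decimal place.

59.0°

For the equirectangular projection with φ₀ = 0 (plate carrée), h = 1 along meridians and k = sec φ along parallels.
At 70.1°: h = 1.000, k = 2.938; principal scales a = 2.938, b = 1.000.
sin(ω/2) = (a − b)/(a + b) = 1.938/3.938 = 0.4921, so ω = 2 arcsin(0.4921) ≈ 59.0°.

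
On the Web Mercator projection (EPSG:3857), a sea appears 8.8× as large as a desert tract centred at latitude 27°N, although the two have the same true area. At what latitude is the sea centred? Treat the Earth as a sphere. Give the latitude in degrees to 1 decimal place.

72.5°

Mercator areal scale is sec²φ, so apparent-area ratio = sec²φ₁ / sec²φ₂ = cos²φ₂ / cos²φ₁.
cos²φ₂ / cos²φ₁ = 8.8  ⇒  cos φ₁ = cos 27° / √8.8 = 0.8910/2.966 = 0.3004.
φ₁ = arccos(0.3004) ≈ 72.5°.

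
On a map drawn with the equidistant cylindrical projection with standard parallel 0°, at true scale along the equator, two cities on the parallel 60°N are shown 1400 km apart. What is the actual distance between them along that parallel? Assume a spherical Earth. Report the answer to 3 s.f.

Plate carrée maps x = Rλ, y = Rφ. The meridian scale is h = 1 and the parallel scale is k = 1/cos φ = sec φ.
Along the parallel at 60°, map distances are exaggerated by k = sec 60° = 2.000.
True distance = 1400 / 2.000 = 1400 × cos 60° ≈ 700 km.

700 km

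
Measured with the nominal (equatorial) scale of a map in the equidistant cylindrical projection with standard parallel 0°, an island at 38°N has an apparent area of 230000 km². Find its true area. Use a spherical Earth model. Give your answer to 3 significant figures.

In the plate carrée (x = Rλ, y = Rφ), meridians are true-scale (h = 1) and parallels are stretched by k = sec φ.
Areal scale = h·k = 1 × sec φ; at 38°, h = 1.000, k = 1.269, so h·k = 1.269.
True area = apparent / (areal scale) = 230000 / 1.269 ≈ 181000 km².

181000 km²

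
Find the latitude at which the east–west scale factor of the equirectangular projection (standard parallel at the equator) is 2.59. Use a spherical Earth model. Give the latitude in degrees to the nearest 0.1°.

67.3°

Plate carrée: h = 1, k = sec φ along parallels.
sec φ = 2.59  ⇒  cos φ = 0.3861  ⇒  φ ≈ 67.3°.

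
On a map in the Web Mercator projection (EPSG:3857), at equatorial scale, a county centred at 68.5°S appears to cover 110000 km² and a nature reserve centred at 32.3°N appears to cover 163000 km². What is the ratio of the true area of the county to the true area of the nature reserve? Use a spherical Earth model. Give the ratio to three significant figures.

0.127

Mercator's areal exaggeration is sec²φ; hence true area = (apparent area) · cos²φ.
True area of county: 110000 × cos²(68.5°) = 110000 × 0.1343 = 14780 km².
True area of nature reserve: 163000 × cos²(32.3°) = 163000 × 0.7145 = 116500 km².
Ratio = 14780 / 116500 ≈ 0.127.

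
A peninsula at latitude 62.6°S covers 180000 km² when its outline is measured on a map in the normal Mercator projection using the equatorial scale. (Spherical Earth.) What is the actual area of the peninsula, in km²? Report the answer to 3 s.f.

38100 km²

For Mercator, h = k = sec φ (a conformal cylindrical projection has a single point scale, 1/cos φ).
Areal scale = k² = sec²φ = 1/cos²(62.6°) = 1/0.4602² = 4.722.
True area = apparent / (areal scale) = 180000 / 4.722 ≈ 38100 km².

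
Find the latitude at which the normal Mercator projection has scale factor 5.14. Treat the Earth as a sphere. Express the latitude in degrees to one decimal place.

Mercator scale is k = sec φ = 1/cos φ.
1/cos φ = 5.14  ⇒  cos φ = 0.1946  ⇒  φ = arccos(0.1946) ≈ 78.8°.

78.8°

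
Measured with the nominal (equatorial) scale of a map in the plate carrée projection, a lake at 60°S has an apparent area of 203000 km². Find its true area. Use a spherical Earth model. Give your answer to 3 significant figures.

Plate carrée maps x = Rλ, y = Rφ. The meridian scale is h = 1 and the parallel scale is k = 1/cos φ = sec φ.
Areal scale = h·k = 1 × sec φ; at 60°, h = 1.000, k = 2.000, so h·k = 2.000.
True area = apparent / (areal scale) = 203000 / 2.000 ≈ 102000 km².

102000 km²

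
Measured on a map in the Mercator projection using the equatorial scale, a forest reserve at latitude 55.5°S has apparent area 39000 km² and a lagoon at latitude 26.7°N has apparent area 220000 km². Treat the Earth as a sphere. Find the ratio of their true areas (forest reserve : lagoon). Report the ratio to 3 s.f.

0.0713

Since Mercator area scale is 1/cos²φ, the true area equals the apparent area multiplied by cos²φ.
True area of forest reserve: 39000 × cos²(55.5°) = 39000 × 0.3208 = 12510 km².
True area of lagoon: 220000 × cos²(26.7°) = 220000 × 0.7981 = 175600 km².
Ratio = 12510 / 175600 ≈ 0.0713.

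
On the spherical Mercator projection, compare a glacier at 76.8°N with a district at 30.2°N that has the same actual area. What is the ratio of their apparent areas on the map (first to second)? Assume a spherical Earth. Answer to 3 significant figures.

Mercator is conformal with k = sec φ, so areal scale = k² = sec²φ.
At 76.8°: sec²(76.8°) = 1/0.2284² = 19.18.
At 30.2°: sec²(30.2°) = 1/0.8643² = 1.339.
Ratio = 19.18/1.339 = cos²(30.2°)/cos²(76.8°) ≈ 14.3.

14.3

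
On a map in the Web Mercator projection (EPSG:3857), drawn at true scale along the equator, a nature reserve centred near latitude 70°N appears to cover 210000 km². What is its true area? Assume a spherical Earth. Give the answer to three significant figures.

Mercator is conformal, so the point scale is isotropic: h = k = sec φ = 1/cos φ.
Areal scale = k² = sec²φ = 1/cos²(70°) = 1/0.3420² = 8.549.
True area = apparent / (areal scale) = 210000 / 8.549 ≈ 24600 km².

24600 km²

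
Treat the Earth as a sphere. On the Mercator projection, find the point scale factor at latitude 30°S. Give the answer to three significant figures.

For Mercator, h = k = sec φ (a conformal cylindrical projection has a single point scale, 1/cos φ).
k = 1/cos 30° = 1/0.8660 = 1.155.

1.15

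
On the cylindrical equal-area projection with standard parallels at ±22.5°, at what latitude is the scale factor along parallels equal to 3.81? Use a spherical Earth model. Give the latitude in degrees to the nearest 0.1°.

For cylindrical equal-area with standard parallel φ₀, h = cos φ / cos φ₀ and k = cos φ₀ / cos φ, so h·k = 1.
k = cos φ₀ / cos φ = 3.81  ⇒  cos φ = cos 22.5° / 3.81 = 0.2425.
φ = arccos(0.2425) ≈ 76.0°.

76.0°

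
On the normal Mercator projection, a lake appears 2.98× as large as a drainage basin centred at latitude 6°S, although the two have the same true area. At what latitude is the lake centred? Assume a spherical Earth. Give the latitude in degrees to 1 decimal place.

For equal true areas on Mercator, apparent areas scale as sec²φ, so the ratio is cos²φ₂ / cos²φ₁.
cos²φ₂ / cos²φ₁ = 2.98  ⇒  cos φ₁ = cos 6° / √2.98 = 0.9945/1.726 = 0.5761.
φ₁ = arccos(0.5761) ≈ 54.8°.

54.8°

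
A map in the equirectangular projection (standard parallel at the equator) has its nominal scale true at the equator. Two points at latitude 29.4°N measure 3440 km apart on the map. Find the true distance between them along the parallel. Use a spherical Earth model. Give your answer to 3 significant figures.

Plate carrée maps x = Rλ, y = Rφ. The meridian scale is h = 1 and the parallel scale is k = 1/cos φ = sec φ.
Along the parallel at 29.4°, map distances are exaggerated by k = sec 29.4° = 1.148.
True distance = 3440 / 1.148 = 3440 × cos 29.4° ≈ 3000 km.

3000 km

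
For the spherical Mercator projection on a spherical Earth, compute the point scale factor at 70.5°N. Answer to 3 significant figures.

For Mercator, h = k = sec φ (a conformal cylindrical projection has a single point scale, 1/cos φ).
k = 1/cos 70.5° = 1/0.3338 = 2.996.

3.00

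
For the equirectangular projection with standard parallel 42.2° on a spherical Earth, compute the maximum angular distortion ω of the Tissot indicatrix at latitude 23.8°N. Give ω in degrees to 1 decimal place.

In the equirectangular projection with standard parallel φ₀ = 42.2° (x = Rλ cos φ₀, y = Rφ), meridians are true-scale (h = 1) and the parallel scale is k = cos φ₀ / cos φ.
At 23.8°: h = 1.000, k = 0.8097; principal scales a = 1.000, b = 0.8097.
sin(ω/2) = (a − b)/(a + b) = 0.1903/1.810 = 0.1052, so ω = 2 arcsin(0.1052) ≈ 12.1°.

12.1°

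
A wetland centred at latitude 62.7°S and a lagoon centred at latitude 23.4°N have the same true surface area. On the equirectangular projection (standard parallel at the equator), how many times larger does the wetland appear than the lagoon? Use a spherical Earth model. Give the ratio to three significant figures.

2.00

For the equirectangular projection with φ₀ = 0 (plate carrée), h = 1 along meridians and k = sec φ along parallels.
Areal scale at 62.7°: h·k = 1.000 × 2.180 = 2.180.
Areal scale at 23.4°: h·k = 1.000 × 1.090 = 1.090.
Ratio = 2.180/1.090 ≈ 2.00.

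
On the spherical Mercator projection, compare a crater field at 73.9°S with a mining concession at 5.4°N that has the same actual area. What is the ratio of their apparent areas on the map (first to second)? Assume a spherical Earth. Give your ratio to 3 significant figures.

12.9

Mercator areal scale is sec²φ.
At 73.9°: sec²(73.9°) = 1/0.2773² = 13.00.
At 5.4°: sec²(5.4°) = 1/0.9956² = 1.009.
Ratio = 13.00/1.009 = cos²(5.4°)/cos²(73.9°) ≈ 12.9.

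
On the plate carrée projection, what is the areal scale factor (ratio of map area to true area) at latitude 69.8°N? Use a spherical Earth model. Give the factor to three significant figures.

For the equirectangular projection with φ₀ = 0 (plate carrée), h = 1 along meridians and k = sec φ along parallels.
Areal scale = h·k = 1 × sec φ; at 69.8°, h = 1.000, k = 2.896, so h·k = 2.896.

2.90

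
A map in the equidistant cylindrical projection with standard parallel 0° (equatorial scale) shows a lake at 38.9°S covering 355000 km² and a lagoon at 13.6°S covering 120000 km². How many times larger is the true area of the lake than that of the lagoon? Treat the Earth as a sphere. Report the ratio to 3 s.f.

2.37

Plate carrée has h = 1 and k = sec φ, giving areal scale sec φ; true area = (apparent area) · cos φ.
True area of lake: 355000 × cos(38.9°) = 355000 × 0.7782 = 276300 km².
True area of lagoon: 120000 × cos(13.6°) = 120000 × 0.9720 = 116600 km².
Ratio = 276300 / 116600 ≈ 2.37.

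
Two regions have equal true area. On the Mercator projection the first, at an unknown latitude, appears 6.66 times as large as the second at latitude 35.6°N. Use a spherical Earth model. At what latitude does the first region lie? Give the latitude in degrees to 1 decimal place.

On Mercator, (apparent₁)/(apparent₂) = sec²φ₁ / sec²φ₂ when true areas are equal.
cos²φ₂ / cos²φ₁ = 6.66  ⇒  cos φ₁ = cos 35.6° / √6.66 = 0.8131/2.581 = 0.3151.
φ₁ = arccos(0.3151) ≈ 71.6°.

71.6°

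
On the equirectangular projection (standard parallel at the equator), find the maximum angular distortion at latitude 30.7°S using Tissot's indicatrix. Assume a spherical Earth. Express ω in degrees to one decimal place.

Plate carrée maps x = Rλ, y = Rφ. The meridian scale is h = 1 and the parallel scale is k = 1/cos φ = sec φ.
At 30.7°: h = 1.000, k = 1.163; principal scales a = 1.163, b = 1.000.
sin(ω/2) = (a − b)/(a + b) = 0.1630/2.163 = 0.07535, so ω = 2 arcsin(0.07535) ≈ 8.6°.

8.6°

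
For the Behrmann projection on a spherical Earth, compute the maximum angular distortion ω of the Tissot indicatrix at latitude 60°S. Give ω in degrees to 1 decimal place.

60.0°

Behrmann is a cylindrical equal-area projection with standard parallels at ±30°. Cylindrical equal-area (φ₀ = 30°): h = cos φ / cos 30° along meridians, k = cos 30° / cos φ along parallels; h·k = 1.
At 60°: h = 0.5774, k = 1.732; principal scales a = 1.732, b = 0.5774.
sin(ω/2) = (a − b)/(a + b) = 1.155/2.309 = 0.5000, so ω = 2 arcsin(0.5000) ≈ 60.0°.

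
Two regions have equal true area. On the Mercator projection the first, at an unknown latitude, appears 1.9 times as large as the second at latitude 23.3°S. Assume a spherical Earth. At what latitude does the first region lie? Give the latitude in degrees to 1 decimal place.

Mercator areal scale is sec²φ, so apparent-area ratio = sec²φ₁ / sec²φ₂ = cos²φ₂ / cos²φ₁.
cos²φ₂ / cos²φ₁ = 1.9  ⇒  cos φ₁ = cos 23.3° / √1.9 = 0.9184/1.378 = 0.6663.
φ₁ = arccos(0.6663) ≈ 48.2°.

48.2°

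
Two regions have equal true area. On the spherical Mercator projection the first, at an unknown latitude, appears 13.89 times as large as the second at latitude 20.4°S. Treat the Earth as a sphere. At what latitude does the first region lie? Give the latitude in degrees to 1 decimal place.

75.4°

Mercator areal scale is sec²φ, so apparent-area ratio = sec²φ₁ / sec²φ₂ = cos²φ₂ / cos²φ₁.
cos²φ₂ / cos²φ₁ = 13.89  ⇒  cos φ₁ = cos 20.4° / √13.89 = 0.9373/3.727 = 0.2515.
φ₁ = arccos(0.2515) ≈ 75.4°.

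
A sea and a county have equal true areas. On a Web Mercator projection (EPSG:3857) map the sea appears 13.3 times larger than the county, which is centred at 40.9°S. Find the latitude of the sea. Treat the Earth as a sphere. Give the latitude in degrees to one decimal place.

78.0°

Mercator areal scale is sec²φ, so apparent-area ratio = sec²φ₁ / sec²φ₂ = cos²φ₂ / cos²φ₁.
cos²φ₂ / cos²φ₁ = 13.3  ⇒  cos φ₁ = cos 40.9° / √13.3 = 0.7559/3.647 = 0.2073.
φ₁ = arccos(0.2073) ≈ 78.0°.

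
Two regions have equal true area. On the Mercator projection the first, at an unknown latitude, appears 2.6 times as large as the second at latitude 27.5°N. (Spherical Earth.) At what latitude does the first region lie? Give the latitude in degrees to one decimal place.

56.6°

On Mercator, (apparent₁)/(apparent₂) = sec²φ₁ / sec²φ₂ when true areas are equal.
cos²φ₂ / cos²φ₁ = 2.6  ⇒  cos φ₁ = cos 27.5° / √2.6 = 0.8870/1.612 = 0.5501.
φ₁ = arccos(0.5501) ≈ 56.6°.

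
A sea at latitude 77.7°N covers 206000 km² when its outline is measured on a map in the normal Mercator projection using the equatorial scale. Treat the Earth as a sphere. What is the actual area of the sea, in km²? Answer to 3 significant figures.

Mercator is conformal, so the point scale is isotropic: h = k = sec φ = 1/cos φ.
Areal scale = k² = sec²φ = 1/cos²(77.7°) = 1/0.2130² = 22.04.
True area = apparent / (areal scale) = 206000 / 22.04 ≈ 9350 km².

9350 km²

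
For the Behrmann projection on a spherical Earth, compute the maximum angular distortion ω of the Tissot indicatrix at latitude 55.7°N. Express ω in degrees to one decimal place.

47.8°

Behrmann is a cylindrical equal-area projection with standard parallels at ±30°. Cylindrical equal-area (φ₀ = 30°): h = cos φ / cos 30° along meridians, k = cos 30° / cos φ along parallels; h·k = 1.
At 55.7°: h = 0.6507, k = 1.537; principal scales a = 1.537, b = 0.6507.
sin(ω/2) = (a − b)/(a + b) = 0.8861/2.188 = 0.4051, so ω = 2 arcsin(0.4051) ≈ 47.8°.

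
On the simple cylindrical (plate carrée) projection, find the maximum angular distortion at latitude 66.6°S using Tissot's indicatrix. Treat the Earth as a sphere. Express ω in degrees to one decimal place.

51.1°

In the plate carrée (x = Rλ, y = Rφ), meridians are true-scale (h = 1) and parallels are stretched by k = sec φ.
At 66.6°: h = 1.000, k = 2.518; principal scales a = 2.518, b = 1.000.
sin(ω/2) = (a − b)/(a + b) = 1.518/3.518 = 0.4315, so ω = 2 arcsin(0.4315) ≈ 51.1°.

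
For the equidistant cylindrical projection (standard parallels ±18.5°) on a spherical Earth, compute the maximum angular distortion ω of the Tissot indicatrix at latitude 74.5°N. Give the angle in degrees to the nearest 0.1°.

With standard parallel φ₀ = 18.5°, the equirectangular projection gives x = Rλ cos φ₀, y = Rφ, so h = 1 and k = cos 18.5° / cos φ.
At 74.5°: h = 1.000, k = 3.549; principal scales a = 3.549, b = 1.000.
sin(ω/2) = (a − b)/(a + b) = 2.549/4.549 = 0.5603, so ω = 2 arcsin(0.5603) ≈ 68.2°.

68.2°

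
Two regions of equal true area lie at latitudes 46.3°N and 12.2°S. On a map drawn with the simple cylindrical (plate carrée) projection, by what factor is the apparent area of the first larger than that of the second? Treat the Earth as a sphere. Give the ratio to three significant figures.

Plate carrée maps x = Rλ, y = Rφ. The meridian scale is h = 1 and the parallel scale is k = 1/cos φ = sec φ.
Areal scale at 46.3°: h·k = 1.000 × 1.447 = 1.447.
Areal scale at 12.2°: h·k = 1.000 × 1.023 = 1.023.
Ratio = 1.447/1.023 ≈ 1.41.

1.41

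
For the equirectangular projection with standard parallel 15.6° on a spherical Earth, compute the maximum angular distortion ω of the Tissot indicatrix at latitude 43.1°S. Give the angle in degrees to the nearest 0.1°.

The equidistant cylindrical projection with φ₀ = 15.6° has h = 1 (meridians true) and k = cos φ₀ / cos φ along parallels.
At 43.1°: h = 1.000, k = 1.319; principal scales a = 1.319, b = 1.000.
sin(ω/2) = (a − b)/(a + b) = 0.3191/2.319 = 0.1376, so ω = 2 arcsin(0.1376) ≈ 15.8°.

15.8°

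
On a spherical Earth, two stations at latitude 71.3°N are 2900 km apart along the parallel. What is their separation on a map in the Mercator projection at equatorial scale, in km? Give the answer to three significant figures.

9050 km

Mercator is conformal, so the point scale is isotropic: h = k = sec φ = 1/cos φ.
Along the parallel, k = sec 71.3° = 1/0.3206 = 3.119.
Map distance = 2900 × 3.119 ≈ 9050 km.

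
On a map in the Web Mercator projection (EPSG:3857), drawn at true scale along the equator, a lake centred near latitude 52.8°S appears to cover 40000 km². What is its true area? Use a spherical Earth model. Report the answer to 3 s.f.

For Mercator, h = k = sec φ (a conformal cylindrical projection has a single point scale, 1/cos φ).
Areal scale = k² = sec²φ = 1/cos²(52.8°) = 1/0.6046² = 2.736.
True area = apparent / (areal scale) = 40000 / 2.736 ≈ 14600 km².

14600 km²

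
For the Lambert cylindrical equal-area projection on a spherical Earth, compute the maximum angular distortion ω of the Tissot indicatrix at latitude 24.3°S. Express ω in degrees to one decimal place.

10.6°

The Lambert cylindrical equal-area projection is the cylindrical equal-area projection with its standard parallel at the equator (φ₀ = 0). For cylindrical equal-area with standard parallel φ₀, h = cos φ / cos φ₀ and k = cos φ₀ / cos φ, so h·k = 1.
At 24.3°: h = 0.9114, k = 1.097; principal scales a = 1.097, b = 0.9114.
sin(ω/2) = (a − b)/(a + b) = 0.1858/2.009 = 0.09250, so ω = 2 arcsin(0.09250) ≈ 10.6°.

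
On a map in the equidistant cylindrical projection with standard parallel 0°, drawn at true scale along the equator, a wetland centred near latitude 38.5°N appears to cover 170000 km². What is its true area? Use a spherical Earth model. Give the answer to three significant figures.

133000 km²

For the equirectangular projection with φ₀ = 0 (plate carrée), h = 1 along meridians and k = sec φ along parallels.
Areal scale = h·k = 1 × sec φ; at 38.5°, h = 1.000, k = 1.278, so h·k = 1.278.
True area = apparent / (areal scale) = 170000 / 1.278 ≈ 133000 km².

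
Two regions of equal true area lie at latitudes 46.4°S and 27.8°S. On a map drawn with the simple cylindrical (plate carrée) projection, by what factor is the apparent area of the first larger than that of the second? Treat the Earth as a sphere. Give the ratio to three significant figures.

1.28

In the plate carrée (x = Rλ, y = Rφ), meridians are true-scale (h = 1) and parallels are stretched by k = sec φ.
Areal scale at 46.4°: h·k = 1.000 × 1.450 = 1.450.
Areal scale at 27.8°: h·k = 1.000 × 1.130 = 1.130.
Ratio = 1.450/1.130 ≈ 1.28.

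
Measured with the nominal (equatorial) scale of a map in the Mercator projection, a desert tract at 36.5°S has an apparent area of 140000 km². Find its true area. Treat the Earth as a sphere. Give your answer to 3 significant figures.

90500 km²

Mercator is conformal, so the point scale is isotropic: h = k = sec φ = 1/cos φ.
Areal scale = k² = sec²φ = 1/cos²(36.5°) = 1/0.8039² = 1.548.
True area = apparent / (areal scale) = 140000 / 1.548 ≈ 90500 km².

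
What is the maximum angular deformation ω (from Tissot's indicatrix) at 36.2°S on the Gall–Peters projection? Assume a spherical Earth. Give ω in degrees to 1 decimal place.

15.1°

Gall–Peters is a cylindrical equal-area projection with standard parallels at ±45°. For cylindrical equal-area with standard parallel φ₀, h = cos φ / cos φ₀ and k = cos φ₀ / cos φ, so h·k = 1.
At 36.2°: h = 1.141, k = 0.8763; principal scales a = 1.141, b = 0.8763.
sin(ω/2) = (a − b)/(a + b) = 0.2650/2.017 = 0.1313, so ω = 2 arcsin(0.1313) ≈ 15.1°.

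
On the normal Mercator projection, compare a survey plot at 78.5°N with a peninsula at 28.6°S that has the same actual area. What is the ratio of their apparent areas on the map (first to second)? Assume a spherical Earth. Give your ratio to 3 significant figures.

19.4

Mercator areal scale is sec²φ.
At 78.5°: sec²(78.5°) = 1/0.1994² = 25.16.
At 28.6°: sec²(28.6°) = 1/0.8780² = 1.297.
Ratio = 25.16/1.297 = cos²(28.6°)/cos²(78.5°) ≈ 19.4.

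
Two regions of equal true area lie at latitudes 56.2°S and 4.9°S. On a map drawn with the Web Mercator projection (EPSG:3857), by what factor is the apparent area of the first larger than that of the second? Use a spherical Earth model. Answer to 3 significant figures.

Mercator areal scale is sec²φ.
At 56.2°: sec²(56.2°) = 1/0.5563² = 3.231.
At 4.9°: sec²(4.9°) = 1/0.9963² = 1.007.
Ratio = 3.231/1.007 = cos²(4.9°)/cos²(56.2°) ≈ 3.21.

3.21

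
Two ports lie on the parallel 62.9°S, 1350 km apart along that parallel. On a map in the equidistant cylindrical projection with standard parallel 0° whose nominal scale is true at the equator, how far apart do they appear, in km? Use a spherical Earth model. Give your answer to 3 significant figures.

2960 km

In the plate carrée (x = Rλ, y = Rφ), meridians are true-scale (h = 1) and parallels are stretched by k = sec φ.
Along the parallel, k = sec 62.9° = 1/0.4555 = 2.195.
Map distance = 1350 × 2.195 ≈ 2960 km.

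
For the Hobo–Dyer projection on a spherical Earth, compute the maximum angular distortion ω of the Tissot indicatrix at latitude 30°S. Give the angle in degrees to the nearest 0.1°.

10.0°

Hobo–Dyer is a cylindrical equal-area projection with standard parallels at ±37.5°. Cylindrical equal-area (φ₀ = 37.5°): h = cos φ / cos 37.5° along meridians, k = cos 37.5° / cos φ along parallels; h·k = 1.
At 30°: h = 1.092, k = 0.9161; principal scales a = 1.092, b = 0.9161.
sin(ω/2) = (a − b)/(a + b) = 0.1755/2.008 = 0.08742, so ω = 2 arcsin(0.08742) ≈ 10.0°.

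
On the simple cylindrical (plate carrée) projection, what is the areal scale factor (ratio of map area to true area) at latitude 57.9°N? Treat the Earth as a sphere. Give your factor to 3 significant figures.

Plate carrée maps x = Rλ, y = Rφ. The meridian scale is h = 1 and the parallel scale is k = 1/cos φ = sec φ.
Areal scale = h·k = 1 × sec φ; at 57.9°, h = 1.000, k = 1.882, so h·k = 1.882.

1.88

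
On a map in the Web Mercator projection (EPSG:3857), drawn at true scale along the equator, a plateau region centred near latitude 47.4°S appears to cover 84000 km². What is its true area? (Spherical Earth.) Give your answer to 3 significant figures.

For Mercator, h = k = sec φ (a conformal cylindrical projection has a single point scale, 1/cos φ).
Areal scale = k² = sec²φ = 1/cos²(47.4°) = 1/0.6769² = 2.183.
True area = apparent / (areal scale) = 84000 / 2.183 ≈ 38500 km².

38500 km²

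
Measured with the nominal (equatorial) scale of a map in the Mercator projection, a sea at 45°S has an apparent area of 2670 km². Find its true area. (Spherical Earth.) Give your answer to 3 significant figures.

For Mercator, h = k = sec φ (a conformal cylindrical projection has a single point scale, 1/cos φ).
Areal scale = k² = sec²φ = 1/cos²(45°) = 1/0.7071² = 2.000.
True area = apparent / (areal scale) = 2670 / 2.000 ≈ 1340 km².

1340 km²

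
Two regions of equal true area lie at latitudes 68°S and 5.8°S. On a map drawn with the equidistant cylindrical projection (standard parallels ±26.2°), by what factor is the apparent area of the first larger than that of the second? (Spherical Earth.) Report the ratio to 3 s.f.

The equidistant cylindrical projection with φ₀ = 26.2° has h = 1 (meridians true) and k = cos φ₀ / cos φ along parallels.
Areal scale at 68°: h·k = 1.000 × 2.395 = 2.395.
Areal scale at 5.8°: h·k = 1.000 × 0.9019 = 0.9019.
Ratio = 2.395/0.9019 ≈ 2.66.

2.66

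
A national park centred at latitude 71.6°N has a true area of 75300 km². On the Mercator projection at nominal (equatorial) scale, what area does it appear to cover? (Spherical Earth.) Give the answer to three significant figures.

For Mercator, h = k = sec φ (a conformal cylindrical projection has a single point scale, 1/cos φ).
Areal scale = k² = sec²φ = 1/cos²(71.6°) = 1/0.3156² = 10.04.
Apparent area = 75300 × 10.04 ≈ 756000 km².

756000 km²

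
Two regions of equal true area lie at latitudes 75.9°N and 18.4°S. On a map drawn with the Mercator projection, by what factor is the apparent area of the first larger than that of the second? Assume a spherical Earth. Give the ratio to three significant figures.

15.2

Mercator is conformal with k = sec φ, so areal scale = k² = sec²φ.
At 75.9°: sec²(75.9°) = 1/0.2436² = 16.85.
At 18.4°: sec²(18.4°) = 1/0.9489² = 1.111.
Ratio = 16.85/1.111 = cos²(18.4°)/cos²(75.9°) ≈ 15.2.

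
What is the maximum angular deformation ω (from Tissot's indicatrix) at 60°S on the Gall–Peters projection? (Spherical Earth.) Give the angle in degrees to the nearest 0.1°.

Gall–Peters is a cylindrical equal-area projection with standard parallels at ±45°. Cylindrical equal-area (φ₀ = 45°): h = cos φ / cos 45° along meridians, k = cos 45° / cos φ along parallels; h·k = 1.
At 60°: h = 0.7071, k = 1.414; principal scales a = 1.414, b = 0.7071.
sin(ω/2) = (a − b)/(a + b) = 0.7071/2.121 = 0.3333, so ω = 2 arcsin(0.3333) ≈ 38.9°.

38.9°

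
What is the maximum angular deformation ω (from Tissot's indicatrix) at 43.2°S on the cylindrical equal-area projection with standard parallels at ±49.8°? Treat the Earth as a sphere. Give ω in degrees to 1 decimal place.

Cylindrical equal-area (φ₀ = 49.8°): h = cos φ / cos 49.8° along meridians, k = cos 49.8° / cos φ along parallels; h·k = 1.
At 43.2°: h = 1.129, k = 0.8854; principal scales a = 1.129, b = 0.8854.
sin(ω/2) = (a − b)/(a + b) = 0.2439/2.015 = 0.1211, so ω = 2 arcsin(0.1211) ≈ 13.9°.

13.9°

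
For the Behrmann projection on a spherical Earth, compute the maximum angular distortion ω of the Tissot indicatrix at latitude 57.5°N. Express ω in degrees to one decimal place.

Behrmann is a cylindrical equal-area projection with standard parallels at ±30°. Cylindrical equal-area (φ₀ = 30°): h = cos φ / cos 30° along meridians, k = cos 30° / cos φ along parallels; h·k = 1.
At 57.5°: h = 0.6204, k = 1.612; principal scales a = 1.612, b = 0.6204.
sin(ω/2) = (a − b)/(a + b) = 0.9914/2.232 = 0.4441, so ω = 2 arcsin(0.4441) ≈ 52.7°.

52.7°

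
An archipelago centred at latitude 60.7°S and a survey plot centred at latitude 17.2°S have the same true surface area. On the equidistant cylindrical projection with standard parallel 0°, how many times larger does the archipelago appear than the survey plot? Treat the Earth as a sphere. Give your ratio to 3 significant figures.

1.95

In the plate carrée (x = Rλ, y = Rφ), meridians are true-scale (h = 1) and parallels are stretched by k = sec φ.
Areal scale at 60.7°: h·k = 1.000 × 2.043 = 2.043.
Areal scale at 17.2°: h·k = 1.000 × 1.047 = 1.047.
Ratio = 2.043/1.047 ≈ 1.95.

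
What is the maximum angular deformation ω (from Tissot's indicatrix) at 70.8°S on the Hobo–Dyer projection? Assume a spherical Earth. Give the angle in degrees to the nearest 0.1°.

The Hobo–Dyer projection is cylindrical equal-area with φ₀ = 37.5°. For cylindrical equal-area with standard parallel φ₀, h = cos φ / cos φ₀ and k = cos φ₀ / cos φ, so h·k = 1.
At 70.8°: h = 0.4145, k = 2.412; principal scales a = 2.412, b = 0.4145.
sin(ω/2) = (a − b)/(a + b) = 1.998/2.827 = 0.7067, so ω = 2 arcsin(0.7067) ≈ 89.9°.

89.9°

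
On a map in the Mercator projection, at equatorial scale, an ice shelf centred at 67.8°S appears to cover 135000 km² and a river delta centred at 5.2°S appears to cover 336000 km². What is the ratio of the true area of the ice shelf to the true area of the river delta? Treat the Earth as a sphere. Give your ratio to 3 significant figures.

Mercator's areal exaggeration is sec²φ; hence true area = (apparent area) · cos²φ.
True area of ice shelf: 135000 × cos²(67.8°) = 135000 × 0.1428 = 19270 km².
True area of river delta: 336000 × cos²(5.2°) = 336000 × 0.9918 = 333200 km².
Ratio = 19270 / 333200 ≈ 0.0578.

0.0578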